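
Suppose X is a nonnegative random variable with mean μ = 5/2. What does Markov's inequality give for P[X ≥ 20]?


μ = E[X] = 5/2, a = 20.
Markov: P[X ≥ 20] ≤ μ/a = (5/2)/20 = 1/8.
Numerically: ≈ 0.12500.
(Since a = 20 > μ = 2.50000, the bound 1/8 is < 1 and informative.)

P[X ≥ 20] ≤ 1/8 ≈ 0.12500.


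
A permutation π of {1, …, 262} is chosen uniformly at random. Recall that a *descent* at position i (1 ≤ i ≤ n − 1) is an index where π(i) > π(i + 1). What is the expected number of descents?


Write X = Σ X_I over i = 1, …, 261, with X_I the indicator of one descent.
There are 261 indicators.
For each fixed i, the pair (π(i), π(i+1)) is a uniformly random ordered pair of distinct values from {1, …, 262}; by symmetry P[π(i) > π(i+1)] = 1/2.
By linearity: E[X] = 261 · (1/2) = (262 − 1) · (1/2) = 261/2 ≈ 130.5000.

E[X] = 261/2 = 130.5000.


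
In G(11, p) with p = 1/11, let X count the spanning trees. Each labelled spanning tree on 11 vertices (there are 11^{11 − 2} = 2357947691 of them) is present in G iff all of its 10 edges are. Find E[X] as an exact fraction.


K_11 has 11^{11 − 2} = 2357947691 labelled spanning trees.
For each such spanning tree H, let X_H = 1 if all 10 edges of H are present in G. Then P[X_H = 1] = p^{10} = (1/11)^{10} = 1/25937424601.
Summing the indicators: E[X] = Σ_H E[X_H] = 2357947691 · p^{10} = 2357947691 · 1/25937424601 = 1/11.
Numerically: E[X] ≈ 0.0909.

E[X] = 2357947691 · (1/11)^{10} = 1/11 ≈ 0.0909.


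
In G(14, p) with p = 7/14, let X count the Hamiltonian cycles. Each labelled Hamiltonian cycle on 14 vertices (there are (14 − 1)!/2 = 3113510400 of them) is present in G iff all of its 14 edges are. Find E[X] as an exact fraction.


K_14 has (14 − 1)!/2 = 3113510400 labelled Hamiltonian cycles.
For each such Hamiltonian cycle H, let X_H = 1 if all 14 edges of H are present in G. Then P[X_H = 1] = p^{14} = (1/2)^{14} = 1/16384.
By linearity of expectation: E[X] = Σ_H E[X_H] = 3113510400 · p^{14} = 3113510400 · 1/16384 = 6081075/32.
Numerically: E[X] ≈ 190034.

E[X] = 3113510400 · (1/2)^{14} = 6081075/32 ≈ 190034.


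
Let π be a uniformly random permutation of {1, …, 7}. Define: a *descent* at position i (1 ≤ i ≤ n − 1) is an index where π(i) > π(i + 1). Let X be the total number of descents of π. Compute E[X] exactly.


Write X = Σ X_I over i = 1, …, 6, with X_I the indicator of one descent.
There are 6 indicators.
For each fixed i, the pair (π(i), π(i+1)) is a uniformly random ordered pair of distinct values from {1, …, 7}; by symmetry P[π(i) > π(i+1)] = 1/2.
By linearity: E[X] = 6 · (1/2) = (7 − 1) · (1/2) = 3 ≈ 3.0000.

E[X] = 3 = 3.0000.


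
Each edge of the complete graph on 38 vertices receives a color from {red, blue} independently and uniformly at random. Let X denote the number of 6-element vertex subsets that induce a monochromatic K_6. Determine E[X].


Let X = Σ_S X_S over the C(38, 6) = 2760681 subsets S of size 6, where X_S = 1 if the K_6 on S is monochromatic.
For a fixed S, the K_6 on S has C(6, 2) = 15 edges. P[all 15 edges red] = (1/2)^15, and likewise for blue, so P[monochromatic] = 2·(1/2)^15 = 2^{1 − 15} = 1/16384.
Summing: E[X] = C(38, 6) · 2^{1 − 15} = 2760681 · 1/16384 = 2760681/16384.
Numerically: E[X] ≈ 168.49860.

E[X] = C(38,6)·2^(1−C(6,2)) = 2760681/16384 ≈ 168.49860.


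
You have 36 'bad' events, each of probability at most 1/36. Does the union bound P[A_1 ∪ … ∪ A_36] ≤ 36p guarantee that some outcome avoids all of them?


Union bound: P[∪_{i=1}^{36} A_i] ≤ Σ_i P[A_i] ≤ 36·p = 36·(1/36) = 1.
Numerically: 1 ≈ 1.000.
Is 1 < 1? NO.
Since the bound 1 is ≥ 1, the union bound is uninformative here; it does NOT by itself certify existence.

36·p = 1 ≈ 1.000; existence NOT certified by the union bound.


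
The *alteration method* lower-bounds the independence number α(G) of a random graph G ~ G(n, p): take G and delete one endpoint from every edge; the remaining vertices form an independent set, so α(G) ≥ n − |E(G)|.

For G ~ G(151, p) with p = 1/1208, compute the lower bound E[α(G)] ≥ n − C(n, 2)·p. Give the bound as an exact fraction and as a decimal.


E[|E(G)|] = C(151, 2)·p = 11325 · (1/1208) = 75/8.
E[α(G)] ≥ n − E[|E(G)|] = 151 − 75/8 = 1133/8.
Numerically: ≈ 141.625.
(This is only a lower bound; the true E[α(G)] may be larger.)

E[α(G)] ≥ 1133/8 ≈ 141.625.


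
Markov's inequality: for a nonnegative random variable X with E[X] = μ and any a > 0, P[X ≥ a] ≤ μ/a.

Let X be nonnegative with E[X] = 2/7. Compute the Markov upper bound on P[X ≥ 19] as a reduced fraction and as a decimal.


μ = E[X] = 2/7, a = 19.
Markov: P[X ≥ 19] ≤ μ/a = (2/7)/19 = 2/133.
Numerically: ≈ 0.0150.
(Since a = 19 > μ = 0.2857, the bound 2/133 is < 1 and informative.)

P[X ≥ 19] ≤ 2/133 ≈ 0.0150.


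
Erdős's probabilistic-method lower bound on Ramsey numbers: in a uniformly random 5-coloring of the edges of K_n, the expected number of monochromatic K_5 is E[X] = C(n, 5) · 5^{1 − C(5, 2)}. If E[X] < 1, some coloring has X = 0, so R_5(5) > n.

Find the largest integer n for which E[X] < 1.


We need C(n, 5) · 5^{1 − 10} < 1, i.e. C(n, 5) < 5^{10 − 1} = 1953125.
Check values of n near the boundary:
  n = 44: C(44, 5) = 1086008; 1086008 < 1953125? YES
  n = 45: C(45, 5) = 1221759; 1221759 < 1953125? YES
  n = 46: C(46, 5) = 1370754; 1370754 < 1953125? YES
  n = 47: C(47, 5) = 1533939; 1533939 < 1953125? YES
  n = 48: C(48, 5) = 1712304; 1712304 < 1953125? YES
  n = 49: C(49, 5) = 1906884; 1906884 < 1953125? YES
  n = 50: C(50, 5) = 2118760; 2118760 < 1953125? NO
  n = 51: C(51, 5) = 2349060; 2349060 < 1953125? NO
  n = 52: C(52, 5) = 2598960; 2598960 < 1953125? NO
The largest n with C(n, 5) < 1953125 is n = 49 (where E[X] = 1906884/1953125 ≈ 0.976325). Hence R_5(5) > 49, i.e. R_5(5) ≥ 50.

Largest n = 49; hence R_5(5) > 49.


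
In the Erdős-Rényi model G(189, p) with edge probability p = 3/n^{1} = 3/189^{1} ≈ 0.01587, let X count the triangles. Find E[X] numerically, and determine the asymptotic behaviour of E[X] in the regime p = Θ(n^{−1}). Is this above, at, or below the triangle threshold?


Number of potential triangles: C(189, 3) = 1107414.
Each occurs with probability p³ ≈ (0.01587)³ ≈ 3.999248e-06.
By linearity: E[X] = C(189, 3)·p³ ≈ 1107414 · 3.999248e-06 ≈ 4.4288.
Here α = 1, so p = 3/n is exactly at the triangle threshold p ~ 1/n. Asymptotically E[X] → c³/6 = 3³/6 = 9/2 ≈ 4.5000, a bounded constant. In this regime the triangle count is asymptotically Poisson(c³/6).

E[X] ≈ 4.4288; in regime p = Θ(1/n^{1}) E[X] stays bounded (at the triangle threshold p ~ 1/n).


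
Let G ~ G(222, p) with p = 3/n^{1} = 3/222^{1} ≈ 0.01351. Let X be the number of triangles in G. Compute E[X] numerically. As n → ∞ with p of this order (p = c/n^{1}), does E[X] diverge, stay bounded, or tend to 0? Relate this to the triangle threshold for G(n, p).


Number of potential triangles: C(222, 3) = 1798940.
Each occurs with probability p³ ≈ (0.01351)³ ≈ 2.467771e-06.
By linearity: E[X] = C(222, 3)·p³ ≈ 1798940 · 2.467771e-06 ≈ 4.4394.
Here α = 1, so p = 3/n is exactly at the triangle threshold p ~ 1/n. Asymptotically E[X] → c³/6 = 3³/6 = 9/2 ≈ 4.5000, a bounded constant. In this regime the triangle count is asymptotically Poisson(c³/6).

E[X] ≈ 4.4394; in regime p = Θ(1/n^{1}) E[X] stays bounded (at the triangle threshold p ~ 1/n).


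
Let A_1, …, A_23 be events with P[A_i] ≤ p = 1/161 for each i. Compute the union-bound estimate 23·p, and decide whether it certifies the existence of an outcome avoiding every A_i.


Union bound: P[∪_{i=1}^{23} A_i] ≤ Σ_i P[A_i] ≤ 23·p = 23·(1/161) = 1/7.
Numerically: 1/7 ≈ 0.142857.
Is 1/7 < 1? YES.
Since P[∪ A_i] ≤ 1/7 < 1, the complement has P[∩ A_i^c] ≥ 1 − 1/7 = 6/7 > 0, so some outcome avoids every A_i.

23·p = 1/7 ≈ 0.142857; existence CERTIFIED by the union bound.


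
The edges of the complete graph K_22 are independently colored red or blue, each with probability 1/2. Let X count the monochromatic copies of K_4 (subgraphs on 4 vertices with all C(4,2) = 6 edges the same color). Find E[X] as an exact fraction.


Let X = Σ_S X_S over the C(22, 4) = 7315 subsets S of size 4, where X_S = 1 if the K_4 on S is monochromatic.
For a fixed S, the K_4 on S has C(4, 2) = 6 edges. P[all 6 edges red] = (1/2)^6, and likewise for blue, so P[monochromatic] = 2·(1/2)^6 = 2^{1 − 6} = 1/32.
By linearity of expectation: E[X] = C(22, 4) · 2^{1 − 6} = 7315 · 1/32 = 7315/32.
Numerically: E[X] ≈ 228.5938.

E[X] = C(22,4)·2^(1−C(4,2)) = 7315/32 ≈ 228.5938.


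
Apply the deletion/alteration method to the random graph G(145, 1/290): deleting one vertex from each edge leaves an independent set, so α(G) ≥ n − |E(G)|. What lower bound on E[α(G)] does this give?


E[|E(G)|] = C(145, 2)·p = 10440 · (1/290) = 36.
E[α(G)] ≥ n − E[|E(G)|] = 145 − 36 = 109.
Numerically: ≈ 109.000.
(This is only a lower bound; the true E[α(G)] may be larger.)

E[α(G)] ≥ 109 ≈ 109.000.


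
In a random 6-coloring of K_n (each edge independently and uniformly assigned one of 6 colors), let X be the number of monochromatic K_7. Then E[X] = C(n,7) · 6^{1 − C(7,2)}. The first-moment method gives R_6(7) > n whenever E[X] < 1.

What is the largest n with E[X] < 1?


We need C(n, 7) · 6^{1 − 21} < 1, i.e. C(n, 7) < 6^{21 − 1} = 3656158440062976.
Check values of n near the boundary:
  n = 567: C(567, 7) = 3601671315933933; 3601671315933933 < 3656158440062976? YES
  n = 568: C(568, 7) = 3646611956239704; 3646611956239704 < 3656158440062976? YES
  n = 569: C(569, 7) = 3692032389858348; 3692032389858348 < 3656158440062976? NO
  n = 570: C(570, 7) = 3737936877831720; 3737936877831720 < 3656158440062976? NO
The largest n with C(n, 7) < 3656158440062976 is n = 568 (where E[X] = 16882462760369/16926659444736 ≈ 0.997389). Hence R_6(7) > 568, i.e. R_6(7) ≥ 569.

Largest n = 568; hence R_6(7) > 568.


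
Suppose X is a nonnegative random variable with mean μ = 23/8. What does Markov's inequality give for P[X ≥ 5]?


μ = E[X] = 23/8, a = 5.
Markov: P[X ≥ 5] ≤ μ/a = (23/8)/5 = 23/40.
Numerically: ≈ 0.5750.
(Since a = 5 > μ = 2.8750, the bound 23/40 is < 1 and informative.)

P[X ≥ 5] ≤ 23/40 ≈ 0.5750.


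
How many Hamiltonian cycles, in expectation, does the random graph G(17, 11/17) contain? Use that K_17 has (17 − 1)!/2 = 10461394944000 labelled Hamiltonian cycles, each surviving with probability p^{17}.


K_17 has (17 − 1)!/2 = 10461394944000 labelled Hamiltonian cycles.
For each such Hamiltonian cycle H, let X_H = 1 if all 17 edges of H are present in G. Then P[X_H = 1] = p^{17} = (11/17)^{17} = 505447028499293771/827240261886336764177.
By linearity: E[X] = Σ_H E[X_H] = 10461394944000 · p^{17} = 10461394944000 · 505447028499293771/827240261886336764177 = 5287680988402335763510093824000/827240261886336764177.
Numerically: E[X] ≈ 6.392e+09.

E[X] = 10461394944000 · (11/17)^{17} = 5287680988402335763510093824000/827240261886336764177 ≈ 6.392e+09.


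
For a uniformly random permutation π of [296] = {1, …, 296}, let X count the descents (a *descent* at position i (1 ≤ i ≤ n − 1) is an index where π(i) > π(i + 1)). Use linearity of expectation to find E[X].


Write X = Σ X_I over i = 1, …, 295, with X_I the indicator of one descent.
There are 295 indicators.
For each fixed i, the pair (π(i), π(i+1)) is a uniformly random ordered pair of distinct values from {1, …, 296}; by symmetry P[π(i) > π(i+1)] = 1/2.
By linearity: E[X] = 295 · (1/2) = (296 − 1) · (1/2) = 295/2 ≈ 147.500.

E[X] = 295/2 = 147.500.


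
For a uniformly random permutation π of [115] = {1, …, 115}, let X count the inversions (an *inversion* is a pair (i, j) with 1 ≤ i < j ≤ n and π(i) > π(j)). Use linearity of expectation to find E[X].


Write X = Σ X_I over the C(115, 2) = 6555 pairs i < j, with X_I the indicator of one inversion.
There are 6555 indicators.
For each fixed pair i < j, the values π(i) and π(j) are two distinct elements of {1, …, 115} in uniformly random order; by symmetry P[π(i) > π(j)] = 1/2.
By linearity: E[X] = 6555 · (1/2) = C(115, 2) · (1/2) = 6555/2 = 6555/2 ≈ 3277.50000.

E[X] = 6555/2 = 3277.50000.


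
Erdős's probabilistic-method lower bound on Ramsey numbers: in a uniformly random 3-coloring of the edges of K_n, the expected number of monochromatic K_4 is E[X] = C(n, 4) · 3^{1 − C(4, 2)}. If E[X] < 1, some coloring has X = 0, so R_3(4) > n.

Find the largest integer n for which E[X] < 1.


We need C(n, 4) · 3^{1 − 6} < 1, i.e. C(n, 4) < 3^{6 − 1} = 243.
Check values of n near the boundary:
  n = 9: C(9, 4) = 126; 126 < 243? YES
  n = 10: C(10, 4) = 210; 210 < 243? YES
  n = 11: C(11, 4) = 330; 330 < 243? NO
  n = 12: C(12, 4) = 495; 495 < 243? NO
The largest n with C(n, 4) < 243 is n = 10 (where E[X] = 70/81 ≈ 0.86420). Hence R_3(4) > 10, i.e. R_3(4) ≥ 11.

Largest n = 10; hence R_3(4) > 10.


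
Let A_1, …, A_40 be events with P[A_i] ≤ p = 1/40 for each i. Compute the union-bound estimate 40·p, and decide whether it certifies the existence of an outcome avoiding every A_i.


Union bound: P[∪_{i=1}^{40} A_i] ≤ Σ_i P[A_i] ≤ 40·p = 40·(1/40) = 1.
Numerically: 1 ≈ 1.00000.
Is 1 < 1? NO.
Since the bound 1 is ≥ 1, the union bound is uninformative here; it does NOT by itself certify existence.

40·p = 1 ≈ 1.00000; existence NOT certified by the union bound.


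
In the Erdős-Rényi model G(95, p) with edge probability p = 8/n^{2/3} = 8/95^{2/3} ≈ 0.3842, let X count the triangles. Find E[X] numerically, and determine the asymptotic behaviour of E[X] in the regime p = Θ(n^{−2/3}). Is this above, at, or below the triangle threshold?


Number of potential triangles: C(95, 3) = 138415.
Each occurs with probability p³ ≈ (0.3842)³ ≈ 5.673130e-02.
By linearity: E[X] = C(95, 3)·p³ ≈ 138415 · 5.673130e-02 ≈ 7852.4632.
Since α = 2/3 < 1, p = c/n^{2/3} ≫ 1/n is above the triangle threshold p ~ 1/n. Asymptotically E[X] ~ (c³/6)·n^{3(1−α)} = (8³/6)·n^{1} → ∞; triangles are abundant w.h.p.

E[X] ≈ 7852.4632; in regime p = Θ(1/n^{2/3}) E[X] diverges (above the triangle threshold p ~ 1/n).


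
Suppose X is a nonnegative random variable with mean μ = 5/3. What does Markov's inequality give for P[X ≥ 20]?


μ = E[X] = 5/3, a = 20.
Markov: P[X ≥ 20] ≤ μ/a = (5/3)/20 = 1/12.
Numerically: ≈ 0.0833.
(Since a = 20 > μ = 1.6667, the bound 1/12 is < 1 and informative.)

P[X ≥ 20] ≤ 1/12 ≈ 0.0833.


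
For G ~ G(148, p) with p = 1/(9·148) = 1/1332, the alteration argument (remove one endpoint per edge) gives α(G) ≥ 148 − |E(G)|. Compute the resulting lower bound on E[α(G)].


E[|E(G)|] = C(148, 2)·p = 10878 · (1/1332) = 49/6.
E[α(G)] ≥ n − E[|E(G)|] = 148 − 49/6 = 839/6.
Numerically: ≈ 139.833333.
(This is only a lower bound; the true E[α(G)] may be larger.)

E[α(G)] ≥ 839/6 ≈ 139.833333.


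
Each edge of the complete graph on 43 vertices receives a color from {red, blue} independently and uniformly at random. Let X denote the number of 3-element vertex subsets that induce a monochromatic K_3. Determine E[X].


Let X = Σ_S X_S over the C(43, 3) = 12341 subsets S of size 3, where X_S = 1 if the K_3 on S is monochromatic.
For a fixed S, the K_3 on S has C(3, 2) = 3 edges. P[all 3 edges red] = (1/2)^3, and likewise for blue, so P[monochromatic] = 2·(1/2)^3 = 2^{1 − 3} = 1/4.
Summing: E[X] = C(43, 3) · 2^{1 − 3} = 12341 · 1/4 = 12341/4.
Numerically: E[X] ≈ 3085.2500.

E[X] = C(43,3)·2^(1−C(3,2)) = 12341/4 ≈ 3085.2500.


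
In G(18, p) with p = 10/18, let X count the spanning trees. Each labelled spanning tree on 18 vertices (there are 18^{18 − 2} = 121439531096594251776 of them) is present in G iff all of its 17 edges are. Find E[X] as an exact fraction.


K_18 has 18^{18 − 2} = 121439531096594251776 labelled spanning trees.
For each such spanning tree H, let X_H = 1 if all 17 edges of H are present in G. Then P[X_H = 1] = p^{17} = (5/9)^{17} = 762939453125/16677181699666569.
By linearity of expectation: E[X] = Σ_H E[X_H] = 121439531096594251776 · p^{17} = 121439531096594251776 · 762939453125/16677181699666569 = 50000000000000000/9.
Numerically: E[X] ≈ 5.556e+15.

E[X] = 121439531096594251776 · (5/9)^{17} = 50000000000000000/9 ≈ 5.556e+15.


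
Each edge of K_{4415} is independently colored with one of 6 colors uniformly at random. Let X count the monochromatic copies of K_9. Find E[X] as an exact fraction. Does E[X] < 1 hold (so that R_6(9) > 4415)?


E[X] = C(4415, 9) · 6^{1 − 36} = 1742086910069196051229123255 · 6^{−35} = 1742086910069196051229123255/1719070799748422591028658176.
As a reduced fraction: E[X] = 1742086910069196051229123255/1719070799748422591028658176 ≈ 1.013389.
Is E[X] < 1? NO.
Since E[X] ≥ 1, the first-moment bound is inconclusive at n = 4415; it does NOT by itself certify R_6(9) > 4415.

E[X] = 1742086910069196051229123255/1719070799748422591028658176 ≈ 1.013389; E[X] ≥ 1; first-moment method inconclusive here.


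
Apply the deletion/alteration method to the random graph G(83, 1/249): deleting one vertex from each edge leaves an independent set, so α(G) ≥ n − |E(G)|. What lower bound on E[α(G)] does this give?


E[|E(G)|] = C(83, 2)·p = 3403 · (1/249) = 41/3.
E[α(G)] ≥ n − E[|E(G)|] = 83 − 41/3 = 208/3.
Numerically: ≈ 69.333333.
(This is only a lower bound; the true E[α(G)] may be larger.)

E[α(G)] ≥ 208/3 ≈ 69.333333.


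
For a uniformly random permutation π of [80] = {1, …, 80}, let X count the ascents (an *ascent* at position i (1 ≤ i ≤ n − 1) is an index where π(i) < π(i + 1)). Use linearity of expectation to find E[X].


Write X = Σ X_I over i = 1, …, 79, with X_I the indicator of one ascent.
There are 79 indicators.
For each fixed i, the pair (π(i), π(i+1)) is a uniformly random ordered pair of distinct values from {1, …, 80}; by symmetry P[π(i) < π(i+1)] = 1/2.
By linearity: E[X] = 79 · (1/2) = (80 − 1) · (1/2) = 79/2 ≈ 39.500.

E[X] = 79/2 = 39.500.


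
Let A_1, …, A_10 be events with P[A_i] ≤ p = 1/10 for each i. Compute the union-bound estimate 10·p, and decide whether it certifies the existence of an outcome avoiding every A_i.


Union bound: P[∪_{i=1}^{10} A_i] ≤ Σ_i P[A_i] ≤ 10·p = 10·(1/10) = 1.
Numerically: 1 ≈ 1.00000.
Is 1 < 1? NO.
Since the bound 1 is ≥ 1, the union bound is uninformative here; it does NOT by itself certify existence.

10·p = 1 ≈ 1.00000; existence NOT certified by the union bound.


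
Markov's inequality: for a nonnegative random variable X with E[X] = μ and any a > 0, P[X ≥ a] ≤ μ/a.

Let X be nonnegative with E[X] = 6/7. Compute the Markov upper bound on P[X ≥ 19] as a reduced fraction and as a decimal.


μ = E[X] = 6/7, a = 19.
Markov: P[X ≥ 19] ≤ μ/a = (6/7)/19 = 6/133.
Numerically: ≈ 0.045113.
(Since a = 19 > μ = 0.857143, the bound 6/133 is < 1 and informative.)

P[X ≥ 19] ≤ 6/133 ≈ 0.045113.


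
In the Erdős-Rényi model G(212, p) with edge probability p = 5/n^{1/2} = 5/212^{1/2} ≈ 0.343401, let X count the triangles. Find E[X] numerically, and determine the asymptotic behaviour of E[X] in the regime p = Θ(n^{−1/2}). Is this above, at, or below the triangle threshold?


Number of potential triangles: C(212, 3) = 1565620.
Each occurs with probability p³ ≈ (0.343401)³ ≈ 4.04954493e-02.
By linearity: E[X] = C(212, 3)·p³ ≈ 1565620 · 4.04954493e-02 ≈ 63400.485298.
Since α = 1/2 < 1, p = c/n^{1/2} ≫ 1/n is above the triangle threshold p ~ 1/n. Asymptotically E[X] ~ (c³/6)·n^{3(1−α)} = (5³/6)·n^{1.5} → ∞; triangles are abundant w.h.p.

E[X] ≈ 63400.485298; in regime p = Θ(1/n^{1/2}) E[X] diverges (above the triangle threshold p ~ 1/n).


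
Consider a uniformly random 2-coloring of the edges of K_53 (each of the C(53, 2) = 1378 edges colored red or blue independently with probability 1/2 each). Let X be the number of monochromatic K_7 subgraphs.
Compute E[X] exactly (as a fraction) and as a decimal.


Let X = Σ_S X_S over the C(53, 7) = 154143080 subsets S of size 7, where X_S = 1 if the K_7 on S is monochromatic.
For a fixed S, the K_7 on S has C(7, 2) = 21 edges. P[all 21 edges red] = (1/2)^21, and likewise for blue, so P[monochromatic] = 2·(1/2)^21 = 2^{1 − 21} = 1/1048576.
By linearity of expectation: E[X] = C(53, 7) · 2^{1 − 21} = 154143080 · 1/1048576 = 19267885/131072.
Numerically: E[X] ≈ 147.0023.

E[X] = C(53,7)·2^(1−C(7,2)) = 19267885/131072 ≈ 147.0023.


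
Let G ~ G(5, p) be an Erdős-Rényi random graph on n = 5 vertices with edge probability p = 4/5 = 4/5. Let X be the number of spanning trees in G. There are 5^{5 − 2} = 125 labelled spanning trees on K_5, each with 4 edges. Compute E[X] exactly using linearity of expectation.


K_5 has 5^{5 − 2} = 125 labelled spanning trees.
For each such spanning tree H, let X_H = 1 if all 4 edges of H are present in G. Then P[X_H = 1] = p^{4} = (4/5)^{4} = 256/625.
By linearity of expectation: E[X] = Σ_H E[X_H] = 125 · p^{4} = 125 · 256/625 = 256/5.
Numerically: E[X] ≈ 51.2.

E[X] = 125 · (4/5)^{4} = 256/5 ≈ 51.2.


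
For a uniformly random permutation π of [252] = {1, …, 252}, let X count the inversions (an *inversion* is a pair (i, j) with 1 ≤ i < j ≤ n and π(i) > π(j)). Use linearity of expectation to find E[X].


Write X = Σ X_I over the C(252, 2) = 31626 pairs i < j, with X_I the indicator of one inversion.
There are 31626 indicators.
For each fixed pair i < j, the values π(i) and π(j) are two distinct elements of {1, …, 252} in uniformly random order; by symmetry P[π(i) > π(j)] = 1/2.
By linearity: E[X] = 31626 · (1/2) = C(252, 2) · (1/2) = 31626/2 = 15813 ≈ 15813.0000.

E[X] = 15813 = 15813.0000.


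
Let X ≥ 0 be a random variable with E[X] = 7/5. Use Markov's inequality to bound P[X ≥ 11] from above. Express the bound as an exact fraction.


μ = E[X] = 7/5, a = 11.
Markov: P[X ≥ 11] ≤ μ/a = (7/5)/11 = 7/55.
Numerically: ≈ 0.1273.
(Since a = 11 > μ = 1.4000, the bound 7/55 is < 1 and informative.)

P[X ≥ 11] ≤ 7/55 ≈ 0.1273.


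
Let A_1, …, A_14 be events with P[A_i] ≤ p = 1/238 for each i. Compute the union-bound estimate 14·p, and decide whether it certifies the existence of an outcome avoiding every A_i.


Union bound: P[∪_{i=1}^{14} A_i] ≤ Σ_i P[A_i] ≤ 14·p = 14·(1/238) = 1/17.
Numerically: 1/17 ≈ 0.0588235.
Is 1/17 < 1? YES.
Since P[∪ A_i] ≤ 1/17 < 1, the complement has P[∩ A_i^c] ≥ 1 − 1/17 = 16/17 > 0, so some outcome avoids every A_i.

14·p = 1/17 ≈ 0.0588235; existence CERTIFIED by the union bound.


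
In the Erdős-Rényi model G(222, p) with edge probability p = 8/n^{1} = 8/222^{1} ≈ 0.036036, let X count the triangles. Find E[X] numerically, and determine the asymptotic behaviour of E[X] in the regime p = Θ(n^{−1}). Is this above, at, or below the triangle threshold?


Number of potential triangles: C(222, 3) = 1798940.
Each occurs with probability p³ ≈ (0.036036)³ ≈ 4.6796248e-05.
By linearity: E[X] = C(222, 3)·p³ ≈ 1798940 · 4.6796248e-05 ≈ 84.18364.
Here α = 1, so p = 8/n is exactly at the triangle threshold p ~ 1/n. Asymptotically E[X] → c³/6 = 8³/6 = 256/3 ≈ 85.33333, a bounded constant. In this regime the triangle count is asymptotically Poisson(c³/6).

E[X] ≈ 84.18364; in regime p = Θ(1/n^{1}) E[X] stays bounded (at the triangle threshold p ~ 1/n).


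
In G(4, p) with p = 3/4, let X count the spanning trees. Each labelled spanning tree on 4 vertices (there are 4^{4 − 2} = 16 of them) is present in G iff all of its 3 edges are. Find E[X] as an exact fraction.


K_4 has 4^{4 − 2} = 16 labelled spanning trees.
For each such spanning tree H, let X_H = 1 if all 3 edges of H are present in G. Then P[X_H = 1] = p^{3} = (3/4)^{3} = 27/64.
By linearity: E[X] = Σ_H E[X_H] = 16 · p^{3} = 16 · 27/64 = 27/4.
Numerically: E[X] ≈ 6.75.

E[X] = 16 · (3/4)^{3} = 27/4 ≈ 6.75.


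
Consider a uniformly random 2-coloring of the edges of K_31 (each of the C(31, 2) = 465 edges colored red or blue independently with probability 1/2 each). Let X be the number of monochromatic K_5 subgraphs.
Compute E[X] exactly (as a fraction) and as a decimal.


Let X = Σ_S X_S over the C(31, 5) = 169911 subsets S of size 5, where X_S = 1 if the K_5 on S is monochromatic.
For a fixed S, the K_5 on S has C(5, 2) = 10 edges. P[all 10 edges red] = (1/2)^10, and likewise for blue, so P[monochromatic] = 2·(1/2)^10 = 2^{1 − 10} = 1/512.
By linearity of expectation: E[X] = C(31, 5) · 2^{1 − 10} = 169911 · 1/512 = 169911/512.
Numerically: E[X] ≈ 331.857.

E[X] = C(31,5)·2^(1−C(5,2)) = 169911/512 ≈ 331.857.


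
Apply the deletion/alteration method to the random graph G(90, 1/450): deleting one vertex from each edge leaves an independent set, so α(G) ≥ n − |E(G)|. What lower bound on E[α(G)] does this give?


E[|E(G)|] = C(90, 2)·p = 4005 · (1/450) = 89/10.
E[α(G)] ≥ n − E[|E(G)|] = 90 − 89/10 = 811/10.
Numerically: ≈ 81.1000.
(This is only a lower bound; the true E[α(G)] may be larger.)

E[α(G)] ≥ 811/10 ≈ 81.1000.


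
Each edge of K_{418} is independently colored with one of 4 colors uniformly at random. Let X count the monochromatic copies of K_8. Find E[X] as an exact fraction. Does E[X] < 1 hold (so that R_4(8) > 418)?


E[X] = C(418, 8) · 4^{1 − 28} = 21608403021078588 · 4^{−27} = 21608403021078588/18014398509481984.
As a reduced fraction: E[X] = 5402100755269647/4503599627370496 ≈ 1.1995.
Is E[X] < 1? NO.
Since E[X] ≥ 1, the first-moment bound is inconclusive at n = 418; it does NOT by itself certify R_4(8) > 418.

E[X] = 5402100755269647/4503599627370496 ≈ 1.1995; E[X] ≥ 1; first-moment method inconclusive here.


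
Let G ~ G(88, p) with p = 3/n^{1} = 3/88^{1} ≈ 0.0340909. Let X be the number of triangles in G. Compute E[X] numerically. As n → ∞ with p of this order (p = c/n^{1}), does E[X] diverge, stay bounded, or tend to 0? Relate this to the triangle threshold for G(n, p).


Number of potential triangles: C(88, 3) = 109736.
Each occurs with probability p³ ≈ (0.0340909)³ ≈ 3.96201165e-05.
By linearity: E[X] = C(88, 3)·p³ ≈ 109736 · 3.96201165e-05 ≈ 4.347753.
Here α = 1, so p = 3/n is exactly at the triangle threshold p ~ 1/n. Asymptotically E[X] → c³/6 = 3³/6 = 9/2 ≈ 4.500000, a bounded constant. In this regime the triangle count is asymptotically Poisson(c³/6).

E[X] ≈ 4.347753; in regime p = Θ(1/n^{1}) E[X] stays bounded (at the triangle threshold p ~ 1/n).


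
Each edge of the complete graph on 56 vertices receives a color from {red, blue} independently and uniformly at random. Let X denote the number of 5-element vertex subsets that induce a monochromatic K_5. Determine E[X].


Let X = Σ_S X_S over the C(56, 5) = 3819816 subsets S of size 5, where X_S = 1 if the K_5 on S is monochromatic.
For a fixed S, the K_5 on S has C(5, 2) = 10 edges. P[all 10 edges red] = (1/2)^10, and likewise for blue, so P[monochromatic] = 2·(1/2)^10 = 2^{1 − 10} = 1/512.
By linearity of expectation: E[X] = C(56, 5) · 2^{1 − 10} = 3819816 · 1/512 = 477477/64.
Numerically: E[X] ≈ 7460.5781.

E[X] = C(56,5)·2^(1−C(5,2)) = 477477/64 ≈ 7460.5781.


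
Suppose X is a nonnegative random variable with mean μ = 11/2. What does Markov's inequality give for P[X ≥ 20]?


μ = E[X] = 11/2, a = 20.
Markov: P[X ≥ 20] ≤ μ/a = (11/2)/20 = 11/40.
Numerically: ≈ 0.275.
(Since a = 20 > μ = 5.500, the bound 11/40 is < 1 and informative.)

P[X ≥ 20] ≤ 11/40 ≈ 0.275.


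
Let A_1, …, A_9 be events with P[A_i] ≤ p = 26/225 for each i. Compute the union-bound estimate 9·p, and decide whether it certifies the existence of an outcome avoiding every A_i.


Union bound: P[∪_{i=1}^{9} A_i] ≤ Σ_i P[A_i] ≤ 9·p = 9·(26/225) = 26/25.
Numerically: 26/25 ≈ 1.040000.
Is 26/25 < 1? NO.
Since the bound 26/25 is ≥ 1, the union bound is uninformative here; it does NOT by itself certify existence.

9·p = 26/25 ≈ 1.040000; existence NOT certified by the union bound.


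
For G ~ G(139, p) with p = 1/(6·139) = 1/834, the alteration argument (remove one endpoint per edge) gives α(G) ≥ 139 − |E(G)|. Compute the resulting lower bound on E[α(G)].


E[|E(G)|] = C(139, 2)·p = 9591 · (1/834) = 23/2.
E[α(G)] ≥ n − E[|E(G)|] = 139 − 23/2 = 255/2.
Numerically: ≈ 127.5000.
(This is only a lower bound; the true E[α(G)] may be larger.)

E[α(G)] ≥ 255/2 ≈ 127.5000.


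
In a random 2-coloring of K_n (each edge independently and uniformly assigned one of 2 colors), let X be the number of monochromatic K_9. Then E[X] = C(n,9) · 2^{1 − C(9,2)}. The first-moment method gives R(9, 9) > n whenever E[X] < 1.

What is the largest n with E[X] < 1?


We need C(n, 9) · 2^{1 − 36} < 1, i.e. C(n, 9) < 2^{36 − 1} = 34359738368.
Check values of n near the boundary:
  n = 62: C(62, 9) = 20286591270; 20286591270 < 34359738368? YES
  n = 63: C(63, 9) = 23667689815; 23667689815 < 34359738368? YES
  n = 64: C(64, 9) = 27540584512; 27540584512 < 34359738368? YES
  n = 65: C(65, 9) = 31966749880; 31966749880 < 34359738368? YES
  n = 66: C(66, 9) = 37014131440; 37014131440 < 34359738368? NO
The largest n with C(n, 9) < 34359738368 is n = 65 (where E[X] = 3995843735/4294967296 ≈ 0.930355). Hence R(9, 9) > 65, i.e. R(9, 9) ≥ 66.

Largest n = 65; hence R(9, 9) > 65.


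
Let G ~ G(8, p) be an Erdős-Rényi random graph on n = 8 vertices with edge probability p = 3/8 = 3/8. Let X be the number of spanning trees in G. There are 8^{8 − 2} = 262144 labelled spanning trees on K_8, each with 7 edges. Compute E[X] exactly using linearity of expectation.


K_8 has 8^{8 − 2} = 262144 labelled spanning trees.
For each such spanning tree H, let X_H = 1 if all 7 edges of H are present in G. Then P[X_H = 1] = p^{7} = (3/8)^{7} = 2187/2097152.
By linearity: E[X] = Σ_H E[X_H] = 262144 · p^{7} = 262144 · 2187/2097152 = 2187/8.
Numerically: E[X] ≈ 273.4.

E[X] = 262144 · (3/8)^{7} = 2187/8 ≈ 273.4.


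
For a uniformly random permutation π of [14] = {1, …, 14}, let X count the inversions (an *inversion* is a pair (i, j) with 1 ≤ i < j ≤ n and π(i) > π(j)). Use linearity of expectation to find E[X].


Write X = Σ X_I over the C(14, 2) = 91 pairs i < j, with X_I the indicator of one inversion.
There are 91 indicators.
For each fixed pair i < j, the values π(i) and π(j) are two distinct elements of {1, …, 14} in uniformly random order; by symmetry P[π(i) > π(j)] = 1/2.
By linearity: E[X] = 91 · (1/2) = C(14, 2) · (1/2) = 91/2 = 91/2 ≈ 45.500.

E[X] = 91/2 = 45.500.


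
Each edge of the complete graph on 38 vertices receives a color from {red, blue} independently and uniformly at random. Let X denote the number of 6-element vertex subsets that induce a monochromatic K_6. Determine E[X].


Let X = Σ_S X_S over the C(38, 6) = 2760681 subsets S of size 6, where X_S = 1 if the K_6 on S is monochromatic.
For a fixed S, the K_6 on S has C(6, 2) = 15 edges. P[all 15 edges red] = (1/2)^15, and likewise for blue, so P[monochromatic] = 2·(1/2)^15 = 2^{1 − 15} = 1/16384.
By linearity of expectation: E[X] = C(38, 6) · 2^{1 − 15} = 2760681 · 1/16384 = 2760681/16384.
Numerically: E[X] ≈ 168.49860.

E[X] = C(38,6)·2^(1−C(6,2)) = 2760681/16384 ≈ 168.49860.


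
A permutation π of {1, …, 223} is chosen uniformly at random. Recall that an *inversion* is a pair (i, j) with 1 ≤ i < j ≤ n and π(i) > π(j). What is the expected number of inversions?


Write X = Σ X_I over the C(223, 2) = 24753 pairs i < j, with X_I the indicator of one inversion.
There are 24753 indicators.
For each fixed pair i < j, the values π(i) and π(j) are two distinct elements of {1, …, 223} in uniformly random order; by symmetry P[π(i) > π(j)] = 1/2.
By linearity: E[X] = 24753 · (1/2) = C(223, 2) · (1/2) = 24753/2 = 24753/2 ≈ 12376.50000.

E[X] = 24753/2 = 12376.50000.


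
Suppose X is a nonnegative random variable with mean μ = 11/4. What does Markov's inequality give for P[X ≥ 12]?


μ = E[X] = 11/4, a = 12.
Markov: P[X ≥ 12] ≤ μ/a = (11/4)/12 = 11/48.
Numerically: ≈ 0.2292.
(Since a = 12 > μ = 2.7500, the bound 11/48 is < 1 and informative.)

P[X ≥ 12] ≤ 11/48 ≈ 0.2292.


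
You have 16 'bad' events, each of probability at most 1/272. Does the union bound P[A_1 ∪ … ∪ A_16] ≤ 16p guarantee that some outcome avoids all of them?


Union bound: P[∪_{i=1}^{16} A_i] ≤ Σ_i P[A_i] ≤ 16·p = 16·(1/272) = 1/17.
Numerically: 1/17 ≈ 0.058824.
Is 1/17 < 1? YES.
Since P[∪ A_i] ≤ 1/17 < 1, the complement has P[∩ A_i^c] ≥ 1 − 1/17 = 16/17 > 0, so some outcome avoids every A_i.

16·p = 1/17 ≈ 0.058824; existence CERTIFIED by the union bound.


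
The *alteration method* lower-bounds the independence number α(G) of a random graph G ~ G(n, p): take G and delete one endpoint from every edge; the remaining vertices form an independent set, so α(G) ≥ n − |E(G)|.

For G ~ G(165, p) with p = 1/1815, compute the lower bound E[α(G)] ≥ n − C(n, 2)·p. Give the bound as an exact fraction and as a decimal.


E[|E(G)|] = C(165, 2)·p = 13530 · (1/1815) = 82/11.
E[α(G)] ≥ n − E[|E(G)|] = 165 − 82/11 = 1733/11.
Numerically: ≈ 157.54545.
(This is only a lower bound; the true E[α(G)] may be larger.)

E[α(G)] ≥ 1733/11 ≈ 157.54545.


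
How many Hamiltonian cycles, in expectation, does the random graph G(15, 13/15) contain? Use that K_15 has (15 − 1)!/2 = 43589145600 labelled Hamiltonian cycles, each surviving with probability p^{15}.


K_15 has (15 − 1)!/2 = 43589145600 labelled Hamiltonian cycles.
For each such Hamiltonian cycle H, let X_H = 1 if all 15 edges of H are present in G. Then P[X_H = 1] = p^{15} = (13/15)^{15} = 51185893014090757/437893890380859375.
By linearity of expectation: E[X] = Σ_H E[X_H] = 43589145600 · p^{15} = 43589145600 · 51185893014090757/437893890380859375 = 367267381606127548722176/72081298828125.
Numerically: E[X] ≈ 5.1e+09.

E[X] = 43589145600 · (13/15)^{15} = 367267381606127548722176/72081298828125 ≈ 5.1e+09.


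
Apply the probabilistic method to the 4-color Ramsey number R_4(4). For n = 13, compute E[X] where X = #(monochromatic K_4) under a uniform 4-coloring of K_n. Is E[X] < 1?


E[X] = C(13, 4) · 4^{1 − 6} = 715 · 4^{−5} = 715/1024.
As a reduced fraction: E[X] = 715/1024 ≈ 0.69824.
Is E[X] < 1? YES.
Since E[X] < 1, there exists a 4-coloring of K_{13} with no monochromatic K_4; hence R_4(4) > 13.

E[X] = 715/1024 ≈ 0.69824; E[X] < 1, so R_4(4) > 13.


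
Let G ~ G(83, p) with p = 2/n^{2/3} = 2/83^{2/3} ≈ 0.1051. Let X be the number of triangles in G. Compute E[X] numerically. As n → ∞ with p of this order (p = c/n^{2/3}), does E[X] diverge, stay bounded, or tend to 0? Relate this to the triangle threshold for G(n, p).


Number of potential triangles: C(83, 3) = 91881.
Each occurs with probability p³ ≈ (0.1051)³ ≈ 1.161272e-03.
By linearity: E[X] = C(83, 3)·p³ ≈ 91881 · 1.161272e-03 ≈ 106.6988.
Since α = 2/3 < 1, p = c/n^{2/3} ≫ 1/n is above the triangle threshold p ~ 1/n. Asymptotically E[X] ~ (c³/6)·n^{3(1−α)} = (2³/6)·n^{1} → ∞; triangles are abundant w.h.p.

E[X] ≈ 106.6988; in regime p = Θ(1/n^{2/3}) E[X] diverges (above the triangle threshold p ~ 1/n).


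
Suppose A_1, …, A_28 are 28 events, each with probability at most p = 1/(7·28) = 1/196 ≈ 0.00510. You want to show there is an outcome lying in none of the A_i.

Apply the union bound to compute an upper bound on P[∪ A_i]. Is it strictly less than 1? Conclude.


Union bound: P[∪_{i=1}^{28} A_i] ≤ Σ_i P[A_i] ≤ 28·p = 28·(1/196) = 1/7.
Numerically: 1/7 ≈ 0.14286.
Is 1/7 < 1? YES.
Since P[∪ A_i] ≤ 1/7 < 1, the complement has P[∩ A_i^c] ≥ 1 − 1/7 = 6/7 > 0, so some outcome avoids every A_i.

28·p = 1/7 ≈ 0.14286; existence CERTIFIED by the union bound.


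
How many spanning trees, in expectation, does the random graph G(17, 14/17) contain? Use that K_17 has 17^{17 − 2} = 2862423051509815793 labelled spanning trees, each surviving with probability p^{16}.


K_17 has 17^{17 − 2} = 2862423051509815793 labelled spanning trees.
For each such spanning tree H, let X_H = 1 if all 16 edges of H are present in G. Then P[X_H = 1] = p^{16} = (14/17)^{16} = 2177953337809371136/48661191875666868481.
Summing the indicators: E[X] = Σ_H E[X_H] = 2862423051509815793 · p^{16} = 2862423051509815793 · 2177953337809371136/48661191875666868481 = 2177953337809371136/17.
Numerically: E[X] ≈ 1.28115e+17.

E[X] = 2862423051509815793 · (14/17)^{16} = 2177953337809371136/17 ≈ 1.28115e+17.


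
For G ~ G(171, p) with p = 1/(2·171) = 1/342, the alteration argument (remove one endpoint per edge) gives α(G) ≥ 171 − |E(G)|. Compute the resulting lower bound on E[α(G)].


E[|E(G)|] = C(171, 2)·p = 14535 · (1/342) = 85/2.
E[α(G)] ≥ n − E[|E(G)|] = 171 − 85/2 = 257/2.
Numerically: ≈ 128.50000.
(This is only a lower bound; the true E[α(G)] may be larger.)

E[α(G)] ≥ 257/2 ≈ 128.50000.


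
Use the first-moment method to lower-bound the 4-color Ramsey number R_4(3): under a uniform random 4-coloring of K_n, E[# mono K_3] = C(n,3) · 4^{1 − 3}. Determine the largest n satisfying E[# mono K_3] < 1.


We need C(n, 3) · 4^{1 − 3} < 1, i.e. C(n, 3) < 4^{3 − 1} = 16.
Check values of n near the boundary:
  n = 3: C(3, 3) = 1; 1 < 16? YES
  n = 4: C(4, 3) = 4; 4 < 16? YES
  n = 5: C(5, 3) = 10; 10 < 16? YES
  n = 6: C(6, 3) = 20; 20 < 16? NO
  n = 7: C(7, 3) = 35; 35 < 16? NO
  n = 8: C(8, 3) = 56; 56 < 16? NO
The largest n with C(n, 3) < 16 is n = 5 (where E[X] = 5/8 ≈ 0.6250000). Hence R_4(3) > 5, i.e. R_4(3) ≥ 6.

Largest n = 5; hence R_4(3) > 5.


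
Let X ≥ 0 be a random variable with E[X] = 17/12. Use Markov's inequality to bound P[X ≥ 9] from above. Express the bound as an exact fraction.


μ = E[X] = 17/12, a = 9.
Markov: P[X ≥ 9] ≤ μ/a = (17/12)/9 = 17/108.
Numerically: ≈ 0.15741.
(Since a = 9 > μ = 1.41667, the bound 17/108 is < 1 and informative.)

P[X ≥ 9] ≤ 17/108 ≈ 0.15741.


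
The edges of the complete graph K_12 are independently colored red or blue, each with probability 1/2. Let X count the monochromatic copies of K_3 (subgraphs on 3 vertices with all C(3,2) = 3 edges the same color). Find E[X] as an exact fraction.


Let X = Σ_S X_S over the C(12, 3) = 220 subsets S of size 3, where X_S = 1 if the K_3 on S is monochromatic.
For a fixed S, the K_3 on S has C(3, 2) = 3 edges. P[all 3 edges red] = (1/2)^3, and likewise for blue, so P[monochromatic] = 2·(1/2)^3 = 2^{1 − 3} = 1/4.
By linearity of expectation: E[X] = C(12, 3) · 2^{1 − 3} = 220 · 1/4 = 55.
Numerically: E[X] ≈ 55.000.

E[X] = C(12,3)·2^(1−C(3,2)) = 55 ≈ 55.000.


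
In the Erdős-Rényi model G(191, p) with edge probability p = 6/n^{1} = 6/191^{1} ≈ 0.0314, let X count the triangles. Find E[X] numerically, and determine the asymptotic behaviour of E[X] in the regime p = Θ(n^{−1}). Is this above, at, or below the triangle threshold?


Number of potential triangles: C(191, 3) = 1143135.
Each occurs with probability p³ ≈ (0.0314)³ ≈ 3.09994e-05.
By linearity: E[X] = C(191, 3)·p³ ≈ 1143135 · 3.09994e-05 ≈ 35.437.
Here α = 1, so p = 6/n is exactly at the triangle threshold p ~ 1/n. Asymptotically E[X] → c³/6 = 6³/6 = 36 ≈ 36.000, a bounded constant. In this regime the triangle count is asymptotically Poisson(c³/6).

E[X] ≈ 35.437; in regime p = Θ(1/n^{1}) E[X] stays bounded (at the triangle threshold p ~ 1/n).


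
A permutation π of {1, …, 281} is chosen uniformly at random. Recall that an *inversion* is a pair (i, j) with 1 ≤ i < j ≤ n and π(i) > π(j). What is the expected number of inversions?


Write X = Σ X_I over the C(281, 2) = 39340 pairs i < j, with X_I the indicator of one inversion.
There are 39340 indicators.
For each fixed pair i < j, the values π(i) and π(j) are two distinct elements of {1, …, 281} in uniformly random order; by symmetry P[π(i) > π(j)] = 1/2.
By linearity: E[X] = 39340 · (1/2) = C(281, 2) · (1/2) = 39340/2 = 19670 ≈ 19670.00000.

E[X] = 19670 = 19670.00000.
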